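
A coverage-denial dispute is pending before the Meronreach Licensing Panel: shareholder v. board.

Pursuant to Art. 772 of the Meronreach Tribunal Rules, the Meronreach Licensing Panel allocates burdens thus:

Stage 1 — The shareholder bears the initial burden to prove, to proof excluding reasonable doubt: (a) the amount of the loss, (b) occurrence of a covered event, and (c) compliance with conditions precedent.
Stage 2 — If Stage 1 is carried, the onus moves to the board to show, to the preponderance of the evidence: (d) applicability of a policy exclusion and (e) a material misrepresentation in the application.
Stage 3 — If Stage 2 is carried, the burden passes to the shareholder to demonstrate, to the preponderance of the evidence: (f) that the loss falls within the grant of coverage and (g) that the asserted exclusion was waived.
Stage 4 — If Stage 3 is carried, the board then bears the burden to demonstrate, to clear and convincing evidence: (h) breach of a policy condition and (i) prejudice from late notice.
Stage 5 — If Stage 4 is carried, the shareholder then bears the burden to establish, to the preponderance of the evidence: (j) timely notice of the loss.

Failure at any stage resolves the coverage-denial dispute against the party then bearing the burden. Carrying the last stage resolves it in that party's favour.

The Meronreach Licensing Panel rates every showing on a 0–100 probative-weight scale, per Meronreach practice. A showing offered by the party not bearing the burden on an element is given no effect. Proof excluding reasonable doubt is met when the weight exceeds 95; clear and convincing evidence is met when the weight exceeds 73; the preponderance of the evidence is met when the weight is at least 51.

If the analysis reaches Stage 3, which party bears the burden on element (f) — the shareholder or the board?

Stage 3's rule assigns the burden to the shareholder (to the preponderance of the evidence).

shareholder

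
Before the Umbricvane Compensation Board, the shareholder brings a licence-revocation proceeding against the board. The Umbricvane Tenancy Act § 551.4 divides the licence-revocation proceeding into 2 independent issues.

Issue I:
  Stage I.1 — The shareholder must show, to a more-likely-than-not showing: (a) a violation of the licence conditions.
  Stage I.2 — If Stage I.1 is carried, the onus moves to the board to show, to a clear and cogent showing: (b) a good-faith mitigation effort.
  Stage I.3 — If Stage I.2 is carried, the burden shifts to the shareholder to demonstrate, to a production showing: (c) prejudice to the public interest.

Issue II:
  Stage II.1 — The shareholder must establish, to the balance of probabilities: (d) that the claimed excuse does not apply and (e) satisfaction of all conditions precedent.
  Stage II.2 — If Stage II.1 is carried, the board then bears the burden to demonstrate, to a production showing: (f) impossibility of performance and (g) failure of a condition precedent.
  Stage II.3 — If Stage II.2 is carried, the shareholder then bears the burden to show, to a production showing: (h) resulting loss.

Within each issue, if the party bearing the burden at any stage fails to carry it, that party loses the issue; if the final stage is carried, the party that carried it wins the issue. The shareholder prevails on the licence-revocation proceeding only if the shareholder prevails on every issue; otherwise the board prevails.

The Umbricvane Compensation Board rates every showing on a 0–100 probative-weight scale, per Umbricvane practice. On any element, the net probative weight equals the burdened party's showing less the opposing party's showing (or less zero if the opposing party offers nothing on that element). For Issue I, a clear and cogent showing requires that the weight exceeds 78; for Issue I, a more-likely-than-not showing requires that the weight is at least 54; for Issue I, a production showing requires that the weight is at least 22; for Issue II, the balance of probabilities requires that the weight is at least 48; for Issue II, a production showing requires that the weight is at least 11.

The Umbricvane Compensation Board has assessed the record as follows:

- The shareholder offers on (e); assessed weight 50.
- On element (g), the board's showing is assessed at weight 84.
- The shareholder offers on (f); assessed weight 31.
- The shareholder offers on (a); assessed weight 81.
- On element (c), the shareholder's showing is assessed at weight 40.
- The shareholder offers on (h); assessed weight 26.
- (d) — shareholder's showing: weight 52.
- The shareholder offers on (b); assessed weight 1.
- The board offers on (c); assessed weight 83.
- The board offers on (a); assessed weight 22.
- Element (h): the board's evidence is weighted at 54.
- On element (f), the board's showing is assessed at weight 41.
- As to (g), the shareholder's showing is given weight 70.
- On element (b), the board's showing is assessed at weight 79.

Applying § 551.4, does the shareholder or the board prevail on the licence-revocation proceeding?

shareholder

— Issue I —
Stage I.1 — burden on shareholder; standard: a more-likely-than-not showing (weight is at least 54).
    (a): 81 − 22 = 59 ≥ 54 [met]
  The shareholder carries Stage I.1; the board now bears the burden.
Stage I.2 — burden on board; standard: a clear and cogent showing (weight exceeds 78).
    (b): 79 − 1 = 78 ≤ 78 [not met]
  Not every element is met, so the board fails to carry Stage I.2.
So the shareholder prevails on this issue.
— Issue II —
Stage II.1 (shareholder, the balance of probabilities, weight is at least 48): (d) 52 ≥ 48 — meets; (e) 50 ≥ 48 — meets.
  Stage II.1 carried; the burden shifts to the board.
Stage II.2 (board, a production showing, weight is at least 11): (f) net 41−31=10 < 11 — fails; (g) net 84−70=14 ≥ 11 — meets.
  Stage II.2 not carried; the board fails its burden.
The shareholder prevails on this issue.
Per-issue: Issue I → shareholder; Issue II → shareholder. The shareholder must prevail on every issue; overall, the shareholder prevails.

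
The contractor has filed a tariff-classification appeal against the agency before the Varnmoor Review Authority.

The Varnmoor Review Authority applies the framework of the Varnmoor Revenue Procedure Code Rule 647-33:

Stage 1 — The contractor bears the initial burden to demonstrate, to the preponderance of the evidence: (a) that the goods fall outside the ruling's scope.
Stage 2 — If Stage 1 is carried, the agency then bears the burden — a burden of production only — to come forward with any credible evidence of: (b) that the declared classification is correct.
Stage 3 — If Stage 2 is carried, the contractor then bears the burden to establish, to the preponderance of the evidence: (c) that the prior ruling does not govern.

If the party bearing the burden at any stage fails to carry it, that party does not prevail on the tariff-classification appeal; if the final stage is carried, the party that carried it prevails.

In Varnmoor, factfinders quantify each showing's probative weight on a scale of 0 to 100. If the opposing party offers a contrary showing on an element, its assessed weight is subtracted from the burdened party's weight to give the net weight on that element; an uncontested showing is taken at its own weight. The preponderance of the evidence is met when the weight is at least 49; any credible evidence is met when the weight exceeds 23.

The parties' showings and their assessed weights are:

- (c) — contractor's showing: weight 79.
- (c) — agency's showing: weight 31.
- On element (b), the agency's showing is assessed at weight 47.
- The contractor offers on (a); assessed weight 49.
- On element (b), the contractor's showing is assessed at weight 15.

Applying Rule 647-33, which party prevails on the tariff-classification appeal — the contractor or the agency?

agency

Stage 1 (contractor, the preponderance of the evidence, weight is at least 49): (a) 49 ≥ 49 — meets.
  The contractor carries Stage 1; the agency now bears the burden.
Stage 2 (agency, any credible evidence, weight exceeds 23): (b) net 47−15=32 > 23 — meets.
  Stage 2 is satisfied; the onus moves to the contractor.
Stage 3 (contractor, the preponderance of the evidence, weight is at least 49): (c) net 79−31=48 < 49 — fails.
  Not every element is met, so the contractor fails to carry Stage 3.
The agency prevails.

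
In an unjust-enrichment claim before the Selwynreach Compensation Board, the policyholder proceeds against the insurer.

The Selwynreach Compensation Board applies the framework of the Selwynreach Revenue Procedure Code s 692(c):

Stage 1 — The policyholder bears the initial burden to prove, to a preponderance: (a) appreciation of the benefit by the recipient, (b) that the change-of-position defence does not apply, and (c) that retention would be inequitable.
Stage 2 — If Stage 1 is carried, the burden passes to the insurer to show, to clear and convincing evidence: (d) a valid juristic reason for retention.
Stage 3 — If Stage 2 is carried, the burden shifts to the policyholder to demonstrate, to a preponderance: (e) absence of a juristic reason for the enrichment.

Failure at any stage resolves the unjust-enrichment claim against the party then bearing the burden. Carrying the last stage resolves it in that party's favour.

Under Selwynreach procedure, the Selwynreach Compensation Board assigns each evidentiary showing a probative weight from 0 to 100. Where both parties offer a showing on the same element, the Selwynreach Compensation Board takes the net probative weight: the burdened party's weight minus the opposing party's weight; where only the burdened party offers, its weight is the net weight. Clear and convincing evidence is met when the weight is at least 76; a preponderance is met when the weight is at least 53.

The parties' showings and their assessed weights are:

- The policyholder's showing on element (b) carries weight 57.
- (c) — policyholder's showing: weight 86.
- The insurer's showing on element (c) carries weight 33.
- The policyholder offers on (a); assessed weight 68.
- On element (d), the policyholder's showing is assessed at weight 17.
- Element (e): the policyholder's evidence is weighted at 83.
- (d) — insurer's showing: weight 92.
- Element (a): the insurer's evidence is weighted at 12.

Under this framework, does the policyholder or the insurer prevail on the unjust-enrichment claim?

Stage 1 (policyholder, a preponderance, weight is at least 53): (a) net 68−12=56 ≥ 53 — meets; (b) 57 ≥ 53 — meets; (c) net 86−33=53 ≥ 53 — meets.
  The policyholder carries Stage 1; the insurer now bears the burden.
Stage 2 (insurer, clear and convincing evidence, weight is at least 76): (d) net 92−17=75 < 76 — fails.
  Not every element is met, so the insurer fails to carry Stage 2.
The policyholder prevails.

policyholder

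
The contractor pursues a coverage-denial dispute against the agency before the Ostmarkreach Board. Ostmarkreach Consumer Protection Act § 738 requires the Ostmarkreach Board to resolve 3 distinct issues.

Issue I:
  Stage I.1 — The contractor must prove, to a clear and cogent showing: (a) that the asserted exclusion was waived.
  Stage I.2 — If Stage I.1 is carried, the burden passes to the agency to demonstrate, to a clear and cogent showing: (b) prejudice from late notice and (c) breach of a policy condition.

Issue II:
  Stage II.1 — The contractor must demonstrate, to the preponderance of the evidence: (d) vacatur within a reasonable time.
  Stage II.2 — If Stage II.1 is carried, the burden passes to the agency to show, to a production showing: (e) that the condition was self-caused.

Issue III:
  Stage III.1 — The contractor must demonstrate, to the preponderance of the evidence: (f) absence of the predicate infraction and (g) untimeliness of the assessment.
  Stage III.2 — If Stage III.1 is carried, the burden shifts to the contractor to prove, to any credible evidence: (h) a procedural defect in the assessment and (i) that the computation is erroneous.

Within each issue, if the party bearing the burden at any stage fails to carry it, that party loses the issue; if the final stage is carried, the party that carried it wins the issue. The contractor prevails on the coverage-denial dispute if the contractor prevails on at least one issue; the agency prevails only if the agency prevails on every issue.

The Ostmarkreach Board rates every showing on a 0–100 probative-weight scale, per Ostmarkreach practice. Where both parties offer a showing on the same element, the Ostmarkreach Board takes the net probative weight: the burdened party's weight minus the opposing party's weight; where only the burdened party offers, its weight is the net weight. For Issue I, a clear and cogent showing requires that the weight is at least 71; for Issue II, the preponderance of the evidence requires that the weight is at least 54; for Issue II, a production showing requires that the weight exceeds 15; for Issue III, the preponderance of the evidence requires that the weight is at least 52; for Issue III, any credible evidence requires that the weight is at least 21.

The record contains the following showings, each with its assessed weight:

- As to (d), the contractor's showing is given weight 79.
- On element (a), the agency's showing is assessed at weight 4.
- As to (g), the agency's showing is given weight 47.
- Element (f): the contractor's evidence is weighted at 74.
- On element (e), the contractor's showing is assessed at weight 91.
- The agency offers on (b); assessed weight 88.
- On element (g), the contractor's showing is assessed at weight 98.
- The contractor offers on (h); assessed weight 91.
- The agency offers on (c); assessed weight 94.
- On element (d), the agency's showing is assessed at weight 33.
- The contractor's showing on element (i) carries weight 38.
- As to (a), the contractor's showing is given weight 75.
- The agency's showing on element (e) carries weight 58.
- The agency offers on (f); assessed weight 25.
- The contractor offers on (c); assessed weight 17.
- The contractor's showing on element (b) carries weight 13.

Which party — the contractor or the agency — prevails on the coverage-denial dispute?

— Issue I —
At Stage I.1 the contractor must meet a clear and cogent showing (weight is at least 71): on (a) the weight is 75 less the opposing 4 gives net 71, which does reach 71, so (a) meets the standard.
  Stage I.1 is satisfied; the onus moves to the agency.
At Stage I.2 the agency must meet a clear and cogent showing (weight is at least 71): on (b) the weight is 88 less the opposing 13 gives net 75, ≥ 71, so (b) meets the standard; on (c) the weight is 94 less the opposing 17 gives net 77, which does reach 71, so (c) meets the standard.
  All elements met at the final stage.
All stages carried — the agency prevails on this issue.
— Issue II —
Stage II.1 (contractor, the preponderance of the evidence, weight is at least 54): (d) net 79−33=46 < 54 — fails.
  Stage II.1 not carried; the contractor fails its burden.
The analysis ends at Stage II.1; the agency prevails on this issue.
— Issue III —
Stage III.1 — burden on contractor; standard: the preponderance of the evidence (weight is at least 52).
    (f): 74 − 25 = 49 < 52 [not met]
    (g): 98 − 47 = 51 < 52 [not met]
  Stage III.1 not carried; the contractor fails its burden.
The analysis ends at Stage III.1; the agency prevails on this issue.
Per-issue: Issue I → agency; Issue II → agency; Issue III → agency. The contractor must prevail on at least one issue; overall, the agency prevails.

agency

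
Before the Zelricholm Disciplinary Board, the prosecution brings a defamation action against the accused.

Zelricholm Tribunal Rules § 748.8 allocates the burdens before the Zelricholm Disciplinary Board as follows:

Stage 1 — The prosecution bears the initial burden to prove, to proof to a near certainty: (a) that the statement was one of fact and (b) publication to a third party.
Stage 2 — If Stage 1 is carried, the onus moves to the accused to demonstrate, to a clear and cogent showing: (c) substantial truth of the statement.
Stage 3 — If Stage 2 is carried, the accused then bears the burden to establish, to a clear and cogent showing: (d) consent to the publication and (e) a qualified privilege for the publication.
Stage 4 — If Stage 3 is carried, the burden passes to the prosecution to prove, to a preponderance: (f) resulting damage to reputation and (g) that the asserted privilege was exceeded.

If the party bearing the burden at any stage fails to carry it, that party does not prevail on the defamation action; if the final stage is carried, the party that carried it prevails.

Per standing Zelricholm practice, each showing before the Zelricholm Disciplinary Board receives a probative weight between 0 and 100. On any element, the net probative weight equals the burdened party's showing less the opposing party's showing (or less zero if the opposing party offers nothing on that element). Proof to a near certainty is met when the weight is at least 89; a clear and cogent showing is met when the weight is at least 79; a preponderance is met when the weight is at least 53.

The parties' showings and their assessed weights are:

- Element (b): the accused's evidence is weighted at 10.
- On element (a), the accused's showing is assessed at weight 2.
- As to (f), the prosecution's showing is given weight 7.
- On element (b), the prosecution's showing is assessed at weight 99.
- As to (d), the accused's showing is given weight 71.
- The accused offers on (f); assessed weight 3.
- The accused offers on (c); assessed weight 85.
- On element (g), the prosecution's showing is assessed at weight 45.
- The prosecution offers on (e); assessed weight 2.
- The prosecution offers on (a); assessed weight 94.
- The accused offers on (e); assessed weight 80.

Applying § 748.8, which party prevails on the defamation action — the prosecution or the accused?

Stage 1 — burden on prosecution; standard: proof to a near certainty (weight is at least 89).
    (a): 94 − 2 = 92 ≥ 89 [met]
    (b): 99 − 10 = 89 ≥ 89 [met]
  Stage 1 is satisfied; the onus moves to the accused.
Stage 2 — burden on accused; standard: a clear and cogent showing (weight is at least 79).
    (c): 85 ≥ 79 [met]
  Stage 2 carried; the burden remains with the accused.
Stage 3 — burden on accused; standard: a clear and cogent showing (weight is at least 79).
    (d): 71 < 79 [not met]
    (e): 80 − 2 = 78 < 79 [not met]
  Not every element is met, so the accused fails to carry Stage 3.
So the prosecution prevails.

prosecution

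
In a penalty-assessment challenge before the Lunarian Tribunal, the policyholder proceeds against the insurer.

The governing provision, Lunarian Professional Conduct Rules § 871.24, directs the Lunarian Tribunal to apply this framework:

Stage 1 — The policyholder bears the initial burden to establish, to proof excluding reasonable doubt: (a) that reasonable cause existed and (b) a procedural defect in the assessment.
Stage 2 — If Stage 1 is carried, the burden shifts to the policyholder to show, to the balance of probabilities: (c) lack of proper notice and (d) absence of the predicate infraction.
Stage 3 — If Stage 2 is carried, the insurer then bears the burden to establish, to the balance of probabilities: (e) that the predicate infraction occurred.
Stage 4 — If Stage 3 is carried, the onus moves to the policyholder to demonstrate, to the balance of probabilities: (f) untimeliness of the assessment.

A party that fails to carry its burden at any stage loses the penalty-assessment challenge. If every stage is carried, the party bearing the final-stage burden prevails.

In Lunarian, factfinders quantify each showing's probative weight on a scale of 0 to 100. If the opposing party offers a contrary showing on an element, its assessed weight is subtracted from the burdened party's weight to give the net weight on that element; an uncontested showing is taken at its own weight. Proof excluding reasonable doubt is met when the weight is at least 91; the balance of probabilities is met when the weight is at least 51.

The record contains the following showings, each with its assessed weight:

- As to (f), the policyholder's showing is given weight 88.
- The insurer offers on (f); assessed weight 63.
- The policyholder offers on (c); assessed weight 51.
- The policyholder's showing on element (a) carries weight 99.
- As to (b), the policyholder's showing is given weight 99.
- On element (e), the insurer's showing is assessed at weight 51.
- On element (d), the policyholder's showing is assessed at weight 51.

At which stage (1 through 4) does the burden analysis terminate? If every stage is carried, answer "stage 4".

Stage 1 (policyholder, proof excluding reasonable doubt, weight is at least 91): (a) 99 ≥ 91 — meets; (b) 99 ≥ 91 — meets.
  All elements met. The policyholder retains the burden for Stage 2.
Stage 2 (policyholder, the balance of probabilities, weight is at least 51): (c) 51 ≥ 51 — meets; (d) 51 ≥ 51 — meets.
  Stage 2 carried; the burden shifts to the insurer.
Stage 3 (insurer, the balance of probabilities, weight is at least 51): (e) 51 ≥ 51 — meets.
  Stage 3 carried; the burden shifts to the policyholder.
Stage 4 (policyholder, the balance of probabilities, weight is at least 51): (f) net 88−63=25 < 51 — fails.
  The policyholder does not carry Stage 4.
So the insurer prevails.

stage 4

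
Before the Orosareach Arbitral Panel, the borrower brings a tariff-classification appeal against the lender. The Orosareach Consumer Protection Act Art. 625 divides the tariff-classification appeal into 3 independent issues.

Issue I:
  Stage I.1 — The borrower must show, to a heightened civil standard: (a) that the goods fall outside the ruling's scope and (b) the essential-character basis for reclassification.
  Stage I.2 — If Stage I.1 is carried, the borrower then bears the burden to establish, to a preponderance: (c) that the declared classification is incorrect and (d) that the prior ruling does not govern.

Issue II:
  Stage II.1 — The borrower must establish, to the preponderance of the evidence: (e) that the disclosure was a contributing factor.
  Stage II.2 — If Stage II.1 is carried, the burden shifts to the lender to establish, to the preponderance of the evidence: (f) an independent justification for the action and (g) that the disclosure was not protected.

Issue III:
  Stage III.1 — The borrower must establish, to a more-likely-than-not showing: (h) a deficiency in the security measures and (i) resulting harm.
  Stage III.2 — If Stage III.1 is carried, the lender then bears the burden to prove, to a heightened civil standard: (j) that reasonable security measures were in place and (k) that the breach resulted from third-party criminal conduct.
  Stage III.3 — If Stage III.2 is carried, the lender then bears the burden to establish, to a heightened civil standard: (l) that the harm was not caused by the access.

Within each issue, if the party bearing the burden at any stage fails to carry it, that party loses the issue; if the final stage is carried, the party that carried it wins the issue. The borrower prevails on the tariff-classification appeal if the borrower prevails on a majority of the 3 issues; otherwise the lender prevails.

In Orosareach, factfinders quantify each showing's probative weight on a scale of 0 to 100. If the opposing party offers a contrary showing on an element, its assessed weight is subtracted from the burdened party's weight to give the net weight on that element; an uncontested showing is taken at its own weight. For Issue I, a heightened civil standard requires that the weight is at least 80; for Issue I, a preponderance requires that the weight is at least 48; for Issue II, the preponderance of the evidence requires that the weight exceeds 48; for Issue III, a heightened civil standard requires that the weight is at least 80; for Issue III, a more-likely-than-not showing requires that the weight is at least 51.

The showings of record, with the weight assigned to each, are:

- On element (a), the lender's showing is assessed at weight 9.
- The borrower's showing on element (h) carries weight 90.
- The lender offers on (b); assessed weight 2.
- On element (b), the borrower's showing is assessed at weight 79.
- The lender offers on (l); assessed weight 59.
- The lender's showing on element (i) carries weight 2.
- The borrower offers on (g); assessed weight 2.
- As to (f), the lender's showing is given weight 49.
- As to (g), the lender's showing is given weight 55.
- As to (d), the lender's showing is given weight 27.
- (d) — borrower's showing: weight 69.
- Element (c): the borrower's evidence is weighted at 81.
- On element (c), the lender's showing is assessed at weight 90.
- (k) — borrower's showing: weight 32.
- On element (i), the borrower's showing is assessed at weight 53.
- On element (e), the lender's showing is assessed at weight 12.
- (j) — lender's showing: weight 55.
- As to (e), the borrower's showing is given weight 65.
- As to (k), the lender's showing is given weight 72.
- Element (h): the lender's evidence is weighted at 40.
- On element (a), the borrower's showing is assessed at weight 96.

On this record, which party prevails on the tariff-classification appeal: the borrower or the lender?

— Issue I —
At Stage I.1 the borrower must meet a heightened civil standard (weight is at least 80): on (a) the weight is 96 less the opposing 9 gives net 87, which does reach 80, so (a) meets the standard; on (b) the weight is 79 less the opposing 2 gives net 77, which does not reach 80, so (b) does not meet the standard.
  Not every element is met, so the borrower fails to carry Stage I.1.
So the lender prevails on this issue.
— Issue II —
At Stage II.1 the borrower must meet the preponderance of the evidence (weight exceeds 48): on (e) the weight is 65 less the opposing 12 gives net 53, which does exceed 48, so (e) meets the standard.
  All elements met. The burden passes to the lender.
At Stage II.2 the lender must meet the preponderance of the evidence (weight exceeds 48): on (f) the weight is 49, > 48, so (f) meets the standard; on (g) the weight is 55 less the opposing 2 gives net 53, which does exceed 48, so (g) meets the standard.
  Stage II.2 carried; the final stage is satisfied.
All stages carried — the lender prevails on this issue.
— Issue III —
Stage III.1 (borrower, a more-likely-than-not showing, weight is at least 51): (h) net 90−40=50 < 51 — fails; (i) net 53−2=51 ≥ 51 — meets.
  Stage III.1 not carried; the borrower fails its burden.
So the lender prevails on this issue.
Per-issue: Issue I → lender; Issue II → lender; Issue III → lender. The borrower must prevail on a majority of issues; overall, the lender prevails.

lender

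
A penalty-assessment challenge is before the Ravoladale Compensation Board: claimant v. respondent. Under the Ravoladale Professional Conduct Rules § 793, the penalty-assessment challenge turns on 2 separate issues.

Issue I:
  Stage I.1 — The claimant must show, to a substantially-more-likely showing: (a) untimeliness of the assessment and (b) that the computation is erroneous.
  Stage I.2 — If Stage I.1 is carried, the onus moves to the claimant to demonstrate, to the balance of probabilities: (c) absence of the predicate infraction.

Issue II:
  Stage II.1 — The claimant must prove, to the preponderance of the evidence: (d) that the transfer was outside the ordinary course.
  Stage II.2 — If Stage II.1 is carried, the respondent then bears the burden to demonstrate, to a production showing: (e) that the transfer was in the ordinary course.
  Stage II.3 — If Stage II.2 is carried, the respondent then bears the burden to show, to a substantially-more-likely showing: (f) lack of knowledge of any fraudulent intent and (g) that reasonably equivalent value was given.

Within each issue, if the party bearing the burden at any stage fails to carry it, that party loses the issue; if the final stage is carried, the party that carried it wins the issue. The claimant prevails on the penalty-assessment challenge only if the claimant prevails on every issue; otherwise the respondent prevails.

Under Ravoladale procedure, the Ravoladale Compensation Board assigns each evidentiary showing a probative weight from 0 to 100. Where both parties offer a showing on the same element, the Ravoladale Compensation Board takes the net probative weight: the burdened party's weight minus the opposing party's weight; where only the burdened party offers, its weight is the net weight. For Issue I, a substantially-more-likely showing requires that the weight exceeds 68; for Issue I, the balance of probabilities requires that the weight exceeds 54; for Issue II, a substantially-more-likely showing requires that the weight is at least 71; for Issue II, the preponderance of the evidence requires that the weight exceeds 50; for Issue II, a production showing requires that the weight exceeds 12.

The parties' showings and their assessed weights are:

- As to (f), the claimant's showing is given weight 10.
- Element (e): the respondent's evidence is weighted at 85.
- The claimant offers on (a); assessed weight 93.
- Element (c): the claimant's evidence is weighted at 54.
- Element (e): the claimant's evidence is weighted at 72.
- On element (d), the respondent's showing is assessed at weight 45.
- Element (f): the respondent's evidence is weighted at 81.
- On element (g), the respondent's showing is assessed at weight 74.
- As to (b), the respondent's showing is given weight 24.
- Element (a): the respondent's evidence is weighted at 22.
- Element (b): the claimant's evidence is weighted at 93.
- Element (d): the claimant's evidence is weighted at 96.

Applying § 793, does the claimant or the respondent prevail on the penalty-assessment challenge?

— Issue I —
Stage I.1 (claimant, a substantially-more-likely showing, weight exceeds 68): (a) net 93−22=71 > 68 — meets; (b) net 93−24=69 > 68 — meets.
  All elements met. The claimant retains the burden for Stage I.2.
Stage I.2 (claimant, the balance of probabilities, weight exceeds 54): (c) 54 ≤ 54 — fails.
  Stage I.2 not carried; the claimant fails its burden.
So the respondent prevails on this issue.
— Issue II —
Stage II.1 — burden on claimant; standard: the preponderance of the evidence (weight exceeds 50).
    (d): 96 − 45 = 51 > 50 [met]
  All elements met. The burden passes to the respondent.
Stage II.2 — burden on respondent; standard: a production showing (weight exceeds 12).
    (e): 85 − 72 = 13 > 12 [met]
  Stage II.2 is satisfied; the respondent continues to bear the burden.
Stage II.3 — burden on respondent; standard: a substantially-more-likely showing (weight is at least 71).
    (f): 81 − 10 = 71 ≥ 71 [met]
    (g): 74 ≥ 71 [met]
  All elements met at the final stage.
With every stage satisfied, the respondent prevails on this issue.
Per-issue: Issue I → respondent; Issue II → respondent. The claimant must prevail on every issue; overall, the respondent prevails.

respondent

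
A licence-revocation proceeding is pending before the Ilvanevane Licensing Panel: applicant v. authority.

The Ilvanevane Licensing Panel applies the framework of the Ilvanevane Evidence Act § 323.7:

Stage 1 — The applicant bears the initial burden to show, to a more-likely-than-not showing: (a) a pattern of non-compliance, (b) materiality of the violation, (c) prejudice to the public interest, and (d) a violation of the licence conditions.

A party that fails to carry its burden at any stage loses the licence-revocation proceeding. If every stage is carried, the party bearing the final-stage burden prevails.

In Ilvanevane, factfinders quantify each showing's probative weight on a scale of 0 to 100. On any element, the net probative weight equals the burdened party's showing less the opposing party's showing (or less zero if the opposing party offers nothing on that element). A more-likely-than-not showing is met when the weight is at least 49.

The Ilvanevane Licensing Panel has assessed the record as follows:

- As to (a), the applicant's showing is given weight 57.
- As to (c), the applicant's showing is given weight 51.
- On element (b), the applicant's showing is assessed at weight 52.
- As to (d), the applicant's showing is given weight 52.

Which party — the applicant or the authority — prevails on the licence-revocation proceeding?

applicant

Stage 1 (applicant, a more-likely-than-not showing, weight is at least 49): (a) 57 ≥ 49 — meets; (b) 52 ≥ 49 — meets; (c) 51 ≥ 49 — meets; (d) 52 ≥ 49 — meets.
  The applicant carries the last stage.
With every stage satisfied, the applicant prevails.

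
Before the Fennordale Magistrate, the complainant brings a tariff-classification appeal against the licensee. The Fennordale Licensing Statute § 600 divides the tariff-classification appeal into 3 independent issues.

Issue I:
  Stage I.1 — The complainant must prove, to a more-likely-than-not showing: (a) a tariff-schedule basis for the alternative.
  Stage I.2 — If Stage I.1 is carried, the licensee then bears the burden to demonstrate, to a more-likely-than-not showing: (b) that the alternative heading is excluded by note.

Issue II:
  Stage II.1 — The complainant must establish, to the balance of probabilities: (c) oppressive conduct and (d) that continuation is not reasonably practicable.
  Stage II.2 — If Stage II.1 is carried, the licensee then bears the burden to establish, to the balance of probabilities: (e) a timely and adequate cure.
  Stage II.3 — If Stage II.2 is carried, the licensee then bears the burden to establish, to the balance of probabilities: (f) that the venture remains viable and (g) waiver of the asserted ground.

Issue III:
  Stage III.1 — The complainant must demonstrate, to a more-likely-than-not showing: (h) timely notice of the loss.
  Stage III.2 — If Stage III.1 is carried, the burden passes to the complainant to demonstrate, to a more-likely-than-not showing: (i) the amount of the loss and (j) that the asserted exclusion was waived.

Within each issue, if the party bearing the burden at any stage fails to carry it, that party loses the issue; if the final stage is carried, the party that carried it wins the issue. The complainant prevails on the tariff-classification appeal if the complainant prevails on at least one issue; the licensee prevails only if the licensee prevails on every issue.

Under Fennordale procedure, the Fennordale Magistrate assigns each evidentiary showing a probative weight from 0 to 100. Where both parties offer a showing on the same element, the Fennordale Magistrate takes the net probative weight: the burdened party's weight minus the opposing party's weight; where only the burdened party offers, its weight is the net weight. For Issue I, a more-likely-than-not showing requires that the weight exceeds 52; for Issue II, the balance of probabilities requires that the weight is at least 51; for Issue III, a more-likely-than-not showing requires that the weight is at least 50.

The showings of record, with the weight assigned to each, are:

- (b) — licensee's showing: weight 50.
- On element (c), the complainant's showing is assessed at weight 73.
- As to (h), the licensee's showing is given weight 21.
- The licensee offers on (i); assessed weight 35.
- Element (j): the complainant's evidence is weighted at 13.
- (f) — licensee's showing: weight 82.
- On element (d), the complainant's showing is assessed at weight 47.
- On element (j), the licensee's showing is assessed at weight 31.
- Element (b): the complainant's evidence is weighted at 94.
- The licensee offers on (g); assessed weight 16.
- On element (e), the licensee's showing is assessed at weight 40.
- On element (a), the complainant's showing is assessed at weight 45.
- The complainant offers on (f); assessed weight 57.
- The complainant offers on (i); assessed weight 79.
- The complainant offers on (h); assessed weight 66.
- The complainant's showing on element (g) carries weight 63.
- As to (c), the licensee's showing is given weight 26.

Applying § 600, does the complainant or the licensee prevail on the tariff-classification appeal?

— Issue I —
At Stage I.1 the complainant must meet a more-likely-than-not showing (weight exceeds 52): on (a) the weight is 45, which does not exceed 52, so (a) does not meet the standard.
  Not every element is met, so the complainant fails to carry Stage I.1.
The licensee prevails on this issue.
— Issue II —
At Stage II.1 the complainant must meet the balance of probabilities (weight is at least 51): on (c) the weight is 73 less the opposing 26 gives net 47, which does not reach 51, so (c) does not meet the standard; on (d) the weight is 47, < 51, so (d) does not meet the standard.
  Not every element is met, so the complainant fails to carry Stage II.1.
The licensee prevails on this issue.
— Issue III —
Stage III.1 (complainant, a more-likely-than-not showing, weight is at least 50): (h) net 66−21=45 < 50 — fails.
  Not every element is met, so the complainant fails to carry Stage III.1.
So the licensee prevails on this issue.
Per-issue: Issue I → licensee; Issue II → licensee; Issue III → licensee. The complainant must prevail on at least one issue; overall, the licensee prevails.

licensee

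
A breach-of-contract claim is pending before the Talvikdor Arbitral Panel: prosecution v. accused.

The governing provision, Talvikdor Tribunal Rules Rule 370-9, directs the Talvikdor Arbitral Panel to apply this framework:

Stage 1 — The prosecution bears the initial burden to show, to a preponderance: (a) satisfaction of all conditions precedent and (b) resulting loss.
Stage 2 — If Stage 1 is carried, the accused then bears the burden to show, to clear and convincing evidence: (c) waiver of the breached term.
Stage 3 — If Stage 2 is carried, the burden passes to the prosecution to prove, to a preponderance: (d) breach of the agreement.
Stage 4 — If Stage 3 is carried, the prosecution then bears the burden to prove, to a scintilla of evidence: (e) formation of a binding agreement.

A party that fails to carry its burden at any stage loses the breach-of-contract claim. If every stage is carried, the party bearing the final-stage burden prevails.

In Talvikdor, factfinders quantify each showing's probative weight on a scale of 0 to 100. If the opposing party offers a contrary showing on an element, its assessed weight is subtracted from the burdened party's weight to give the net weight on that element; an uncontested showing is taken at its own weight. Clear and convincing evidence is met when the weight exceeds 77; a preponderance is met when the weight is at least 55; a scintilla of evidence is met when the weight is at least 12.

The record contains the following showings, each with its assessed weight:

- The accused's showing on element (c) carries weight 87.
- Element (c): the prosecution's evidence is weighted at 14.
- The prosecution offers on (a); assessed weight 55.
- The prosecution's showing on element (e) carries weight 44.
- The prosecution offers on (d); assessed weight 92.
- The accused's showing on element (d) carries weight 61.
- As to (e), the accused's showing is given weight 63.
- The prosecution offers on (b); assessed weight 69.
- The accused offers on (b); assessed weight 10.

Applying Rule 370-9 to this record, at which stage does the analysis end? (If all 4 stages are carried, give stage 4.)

Stage 1 (prosecution, a preponderance, weight is at least 55): (a) 55 ≥ 55 — meets; (b) net 69−10=59 ≥ 55 — meets.
  All elements met. The burden passes to the accused.
Stage 2 (accused, clear and convincing evidence, weight exceeds 77): (c) net 87−14=73 ≤ 77 — fails.
  Not every element is met, so the accused fails to carry Stage 2.
The prosecution prevails.

stage 2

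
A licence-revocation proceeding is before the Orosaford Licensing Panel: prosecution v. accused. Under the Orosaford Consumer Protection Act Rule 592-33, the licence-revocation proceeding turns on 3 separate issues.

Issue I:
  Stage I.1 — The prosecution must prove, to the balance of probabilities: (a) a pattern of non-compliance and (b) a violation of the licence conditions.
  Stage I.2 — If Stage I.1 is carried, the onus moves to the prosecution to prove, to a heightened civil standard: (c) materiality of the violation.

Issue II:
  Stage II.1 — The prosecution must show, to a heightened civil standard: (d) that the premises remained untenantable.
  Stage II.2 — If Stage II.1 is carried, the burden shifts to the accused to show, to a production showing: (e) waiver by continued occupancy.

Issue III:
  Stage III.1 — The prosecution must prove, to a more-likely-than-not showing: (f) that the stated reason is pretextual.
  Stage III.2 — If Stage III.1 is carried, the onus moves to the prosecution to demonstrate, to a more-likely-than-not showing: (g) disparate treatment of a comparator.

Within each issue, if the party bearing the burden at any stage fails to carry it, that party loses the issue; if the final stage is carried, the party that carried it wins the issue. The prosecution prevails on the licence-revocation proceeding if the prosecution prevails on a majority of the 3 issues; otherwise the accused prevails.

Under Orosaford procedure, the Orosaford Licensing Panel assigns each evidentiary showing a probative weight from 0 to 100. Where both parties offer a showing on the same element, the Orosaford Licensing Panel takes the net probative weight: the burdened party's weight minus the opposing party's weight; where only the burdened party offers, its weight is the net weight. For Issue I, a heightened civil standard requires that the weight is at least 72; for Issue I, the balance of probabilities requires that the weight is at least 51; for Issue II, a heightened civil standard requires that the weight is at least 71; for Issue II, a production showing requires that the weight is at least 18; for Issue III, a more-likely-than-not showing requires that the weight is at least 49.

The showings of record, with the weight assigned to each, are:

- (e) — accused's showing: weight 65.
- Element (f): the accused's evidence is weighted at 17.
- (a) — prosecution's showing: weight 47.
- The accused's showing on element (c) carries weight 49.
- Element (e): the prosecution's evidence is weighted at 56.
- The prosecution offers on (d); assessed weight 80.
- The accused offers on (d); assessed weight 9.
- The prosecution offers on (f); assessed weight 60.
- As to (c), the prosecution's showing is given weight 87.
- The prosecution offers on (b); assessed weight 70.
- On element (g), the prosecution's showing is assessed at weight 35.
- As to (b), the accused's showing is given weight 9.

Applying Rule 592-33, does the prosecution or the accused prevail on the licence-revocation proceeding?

accused

— Issue I —
At Stage I.1 the prosecution must meet the balance of probabilities (weight is at least 51): on (a) the weight is 47, < 51, so (a) does not meet the standard; on (b) the weight is 70 less the opposing 9 gives net 61, ≥ 51, so (b) meets the standard.
  Not every element is met, so the prosecution fails to carry Stage I.1.
So the accused prevails on this issue.
— Issue II —
At Stage II.1 the prosecution must meet a heightened civil standard (weight is at least 71): on (d) the weight is 80 less the opposing 9 gives net 71, which does reach 71, so (d) meets the standard.
  Stage II.1 carried; the burden shifts to the accused.
At Stage II.2 the accused must meet a production showing (weight is at least 18): on (e) the weight is 65 less the opposing 56 gives net 9, < 18, so (e) does not meet the standard.
  The accused does not carry Stage II.2.
The prosecution prevails on this issue.
— Issue III —
Stage III.1 (prosecution, a more-likely-than-not showing, weight is at least 49): (f) net 60−17=43 < 49 — fails.
  Not every element is met, so the prosecution fails to carry Stage III.1.
The accused prevails on this issue.
Per-issue: Issue I → accused; Issue II → prosecution; Issue III → accused. The prosecution must prevail on a majority of issues; overall, the accused prevails.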